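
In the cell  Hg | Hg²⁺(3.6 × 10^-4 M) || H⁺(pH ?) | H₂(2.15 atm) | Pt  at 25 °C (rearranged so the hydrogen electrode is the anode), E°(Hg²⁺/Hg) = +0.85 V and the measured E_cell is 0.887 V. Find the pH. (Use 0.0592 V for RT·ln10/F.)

E°_cell = 0.85 V and n = 2.
log Q = n(E° − E)/0.0592 = 2×(0.85 − 0.887)/0.0592 = -1.250.
With Q = [H⁺]^2 / ([Hg²⁺]·P(H₂)), solving for [H⁺] gives log[H⁺] = -2.181, so pH = 2.18.

pH = 2.18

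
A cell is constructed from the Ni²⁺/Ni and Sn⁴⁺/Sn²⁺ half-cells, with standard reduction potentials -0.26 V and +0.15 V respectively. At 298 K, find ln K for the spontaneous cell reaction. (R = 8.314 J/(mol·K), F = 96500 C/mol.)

E°_cell = +0.15 − (-0.26) = 0.41 V, with n = 2 electrons transferred.
At equilibrium E = 0, so the Nernst equation gives ln K = nFE°/RT = (2)(96500)(0.41)/((8.314)(298)) = 31.94.

ln K = 31.9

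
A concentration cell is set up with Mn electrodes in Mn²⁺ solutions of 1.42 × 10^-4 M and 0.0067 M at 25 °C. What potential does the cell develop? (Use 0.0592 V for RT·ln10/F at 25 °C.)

Both half-cells are Mn²⁺/Mn, so E°_cell = 0. The concentrated side is the cathode; the cell reaction moves Mn²⁺ from high to low concentration with n = 2.
Q = [Mn²⁺]_dilute/[Mn²⁺]_conc = 1.42 × 10^-4/0.0067 = 0.0212.
E = 0 − (0.0592/2) log Q = −(0.0592/2)(-1.674) = 0.0496 V.

0.050 V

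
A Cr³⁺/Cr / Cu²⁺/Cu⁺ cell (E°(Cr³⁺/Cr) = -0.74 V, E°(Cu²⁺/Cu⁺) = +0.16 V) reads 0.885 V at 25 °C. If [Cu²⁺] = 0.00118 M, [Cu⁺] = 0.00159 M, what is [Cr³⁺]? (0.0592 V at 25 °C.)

2.4 M

From the Nernst equation, log Q = n(E° − E)/0.0592 = 3(0.90 − 0.885)/0.0592 = 0.760, so Q = 5.76.
With Q = [Cr³⁺]·[Cu⁺]^3/[Cu²⁺]^3 and the known concentrations, [Cr³⁺] in the numerator gives [Cr³⁺] = 2.4 M.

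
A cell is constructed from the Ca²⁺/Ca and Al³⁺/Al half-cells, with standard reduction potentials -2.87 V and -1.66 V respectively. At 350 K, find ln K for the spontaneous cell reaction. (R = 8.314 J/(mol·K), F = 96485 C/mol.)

ln K = 240.7

E°_cell = -1.66 − (-2.87) = 1.21 V, with n = 6 electrons transferred.
At equilibrium E = 0, so the Nernst equation gives ln K = nFE°/RT = (6)(96485)(1.21)/((8.314)(350)) = 240.72.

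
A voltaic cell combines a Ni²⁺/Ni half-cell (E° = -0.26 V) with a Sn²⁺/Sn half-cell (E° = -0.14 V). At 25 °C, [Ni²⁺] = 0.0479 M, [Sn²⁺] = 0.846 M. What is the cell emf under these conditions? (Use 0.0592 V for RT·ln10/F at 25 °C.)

The Sn²⁺/Sn couple has the higher reduction potential and acts as the cathode, so E°_cell = -0.14 − (-0.26) = 0.12 V.
Balancing electrons gives n = 2; the reaction quotient is Q = [Ni²⁺]/[Sn²⁺] = 0.0566.
At 25 °C, E = E° − (0.0592/n) log Q = 0.12 − (0.0592/2)(-1.247) = 0.120 + 0.037 = 0.157 V.

0.157 V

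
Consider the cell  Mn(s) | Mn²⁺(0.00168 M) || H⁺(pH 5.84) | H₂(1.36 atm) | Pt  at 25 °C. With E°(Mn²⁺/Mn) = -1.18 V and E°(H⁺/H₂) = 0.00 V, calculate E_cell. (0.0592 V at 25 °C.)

The hydrogen couple is the cathode, so E°_cell = 1.18 V; n = 2.
[H⁺] = 10^(−5.84) = 1.4 × 10^-6 M, and Q = [Mn²⁺]·P(H₂) / [H⁺]^2 = 1.09 × 10^9.
E = E° − (0.0592/2) log Q = 1.18 − (0.0592/2)(9.039) = 0.912 V.

0.91 V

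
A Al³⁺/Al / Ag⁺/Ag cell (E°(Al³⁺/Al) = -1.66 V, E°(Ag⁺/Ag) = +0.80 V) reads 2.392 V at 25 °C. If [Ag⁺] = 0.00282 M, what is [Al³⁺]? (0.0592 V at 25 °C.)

From the Nernst equation, log Q = n(E° − E)/0.0592 = 3(2.46 − 2.392)/0.0592 = 3.446, so Q = 2790.
With Q = [Al³⁺]/[Ag⁺]^3 and the known concentrations, [Al³⁺] in the numerator gives [Al³⁺] = 6.3 × 10^-5 M.

6.3 × 10^-5 M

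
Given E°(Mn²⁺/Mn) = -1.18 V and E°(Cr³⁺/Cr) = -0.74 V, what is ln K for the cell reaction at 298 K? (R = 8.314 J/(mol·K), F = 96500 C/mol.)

ln K = 102.8

E°_cell = -0.74 − (-1.18) = 0.44 V, with n = 6 electrons transferred.
At equilibrium E = 0, so the Nernst equation gives ln K = nFE°/RT = (6)(96500)(0.44)/((8.314)(298)) = 102.83.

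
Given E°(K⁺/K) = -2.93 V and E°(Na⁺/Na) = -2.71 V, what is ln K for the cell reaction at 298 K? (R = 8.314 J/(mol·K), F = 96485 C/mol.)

E°_cell = -2.71 − (-2.93) = 0.22 V, with n = 1 electron transferred.
At equilibrium E = 0, so the Nernst equation gives ln K = nFE°/RT = (1)(96485)(0.22)/((8.314)(298)) = 8.57.

ln K = 8.6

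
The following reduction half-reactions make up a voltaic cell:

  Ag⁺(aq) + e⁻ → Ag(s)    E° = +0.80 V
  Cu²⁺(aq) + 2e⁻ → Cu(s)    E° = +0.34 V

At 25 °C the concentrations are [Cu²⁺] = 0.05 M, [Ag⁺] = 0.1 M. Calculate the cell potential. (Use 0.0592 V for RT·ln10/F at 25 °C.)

The Ag⁺/Ag couple has the higher reduction potential and acts as the cathode, so E°_cell = +0.80 − (+0.34) = 0.46 V.
Balancing electrons gives n = 2; the reaction quotient is Q = [Cu²⁺]/[Ag⁺]^2 = 5.00.
At 25 °C, E = E° − (0.0592/n) log Q = 0.46 − (0.0592/2)(0.699) = 0.460 − 0.021 = 0.439 V.

0.439 V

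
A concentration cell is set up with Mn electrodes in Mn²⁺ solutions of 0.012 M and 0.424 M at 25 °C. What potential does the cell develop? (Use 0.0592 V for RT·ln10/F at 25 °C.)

0.046 V

Both half-cells are Mn²⁺/Mn, so E°_cell = 0. The concentrated side is the cathode; the cell reaction moves Mn²⁺ from high to low concentration with n = 2.
Q = [Mn²⁺]_dilute/[Mn²⁺]_conc = 0.012/0.424 = 0.0283.
E = 0 − (0.0592/2) log Q = −(0.0592/2)(-1.548) = 0.0458 V.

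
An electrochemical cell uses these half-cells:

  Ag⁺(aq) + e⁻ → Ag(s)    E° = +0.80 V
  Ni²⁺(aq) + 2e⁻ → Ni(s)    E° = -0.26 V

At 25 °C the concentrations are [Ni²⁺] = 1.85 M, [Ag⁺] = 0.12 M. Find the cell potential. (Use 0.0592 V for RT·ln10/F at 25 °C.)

0.998 V

The Ag⁺/Ag couple has the higher reduction potential and acts as the cathode, so E°_cell = +0.80 − (-0.26) = 1.06 V.
Balancing electrons gives n = 2; the reaction quotient is Q = [Ni²⁺]/[Ag⁺]^2 = 128.
At 25 °C, E = E° − (0.0592/n) log Q = 1.06 − (0.0592/2)(2.109) = 1.060 − 0.062 = 0.998 V.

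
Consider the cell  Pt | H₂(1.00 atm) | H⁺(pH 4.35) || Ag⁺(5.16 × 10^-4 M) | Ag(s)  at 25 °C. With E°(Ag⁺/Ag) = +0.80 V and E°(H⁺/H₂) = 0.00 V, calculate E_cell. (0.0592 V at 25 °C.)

The Ag⁺/Ag couple is the cathode, so E°_cell = 0.80 V; n = 2.
[H⁺] = 10^(−4.35) = 4.5 × 10^-5 M, and Q = [H⁺]^2 / ([Ag⁺]^2·P(H₂)) = 0.00749.
E = E° − (0.0592/2) log Q = 0.80 − (0.0592/2)(-2.125) = 0.863 V.

0.86 V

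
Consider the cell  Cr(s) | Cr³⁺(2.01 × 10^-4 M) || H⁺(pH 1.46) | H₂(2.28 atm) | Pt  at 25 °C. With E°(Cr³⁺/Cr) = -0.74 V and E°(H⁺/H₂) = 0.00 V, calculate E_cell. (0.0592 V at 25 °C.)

0.72 V

The hydrogen couple is the cathode, so E°_cell = 0.74 V; n = 6.
[H⁺] = 10^(−1.46) = 0.035 M, and Q = [Cr³⁺]^2·P(H₂)^3 / [H⁺]^6 = 276.
E = E° − (0.0592/6) log Q = 0.74 − (0.0592/6)(2.440) = 0.716 V.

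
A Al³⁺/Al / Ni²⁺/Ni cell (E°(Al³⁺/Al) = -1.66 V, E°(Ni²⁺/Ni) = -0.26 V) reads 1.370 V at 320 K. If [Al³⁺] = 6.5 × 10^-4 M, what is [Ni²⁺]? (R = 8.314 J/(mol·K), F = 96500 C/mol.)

8.5 × 10^-4 M

From the Nernst equation, ln Q = nF(E° − E)/RT = 6×96500×(1.40 − 1.370)/(8.314×320) = 6.529, so Q = 685.
With Q = [Al³⁺]^2/[Ni²⁺]^3 and the known concentrations, [Ni²⁺]^3 in the denominator gives [Ni²⁺] = 8.5 × 10^-4 M.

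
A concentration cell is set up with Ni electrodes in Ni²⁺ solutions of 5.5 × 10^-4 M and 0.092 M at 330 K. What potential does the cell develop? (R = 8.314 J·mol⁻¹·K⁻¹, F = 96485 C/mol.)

0.073 V

Both half-cells are Ni²⁺/Ni, so E°_cell = 0. The concentrated side is the cathode; the cell reaction moves Ni²⁺ from high to low concentration with n = 2.
Q = [Ni²⁺]_dilute/[Ni²⁺]_conc = 5.5 × 10^-4/0.092 = 0.00598.
E = 0 − (RT/nF) ln Q = −((8.314×330)/(2×96485))(-5.120) = 0.0728 V.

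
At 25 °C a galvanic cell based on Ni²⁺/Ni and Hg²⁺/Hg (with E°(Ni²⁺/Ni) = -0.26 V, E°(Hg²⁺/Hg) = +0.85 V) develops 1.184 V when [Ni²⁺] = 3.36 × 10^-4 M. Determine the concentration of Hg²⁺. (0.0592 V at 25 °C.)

From the Nernst equation, log Q = n(E° − E)/0.0592 = 2(1.11 − 1.184)/0.0592 = -2.500, so Q = 0.00316.
With Q = [Ni²⁺]/[Hg²⁺] and the known concentrations, [Hg²⁺] in the denominator gives [Hg²⁺] = 0.11 M.

0.11 M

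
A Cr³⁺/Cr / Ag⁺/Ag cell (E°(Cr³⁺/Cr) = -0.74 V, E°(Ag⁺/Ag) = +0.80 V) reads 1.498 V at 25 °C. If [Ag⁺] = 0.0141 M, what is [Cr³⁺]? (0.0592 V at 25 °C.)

From the Nernst equation, log Q = n(E° − E)/0.0592 = 3(1.54 − 1.498)/0.0592 = 2.128, so Q = 134.
With Q = [Cr³⁺]/[Ag⁺]^3 and the known concentrations, [Cr³⁺] in the numerator gives [Cr³⁺] = 3.8 × 10^-4 M.

3.8 × 10^-4 M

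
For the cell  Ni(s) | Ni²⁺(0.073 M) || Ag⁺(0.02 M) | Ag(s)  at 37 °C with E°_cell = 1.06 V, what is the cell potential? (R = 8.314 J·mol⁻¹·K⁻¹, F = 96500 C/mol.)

0.990 V

Balancing electrons gives n = 2; the reaction quotient is Q = [Ni²⁺]/[Ag⁺]^2 = 182.
E = E° − (RT/nF) ln Q = 1.06 − (8.314×310)/(2×96500) × (5.207) = 1.060 − 0.070 = 0.990 V.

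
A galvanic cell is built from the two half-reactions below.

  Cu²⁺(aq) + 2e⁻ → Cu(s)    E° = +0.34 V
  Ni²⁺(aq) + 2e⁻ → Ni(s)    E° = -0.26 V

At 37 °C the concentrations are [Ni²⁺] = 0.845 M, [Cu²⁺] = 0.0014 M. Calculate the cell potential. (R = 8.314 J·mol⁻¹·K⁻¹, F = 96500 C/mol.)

0.514 V

The Cu²⁺/Cu couple has the higher reduction potential and acts as the cathode, so E°_cell = +0.34 − (-0.26) = 0.60 V.
Balancing electrons gives n = 2; the reaction quotient is Q = [Ni²⁺]/[Cu²⁺] = 604.
E = E° − (RT/nF) ln Q = 0.60 − (8.314×310)/(2×96500) × (6.403) = 0.600 − 0.086 = 0.514 V.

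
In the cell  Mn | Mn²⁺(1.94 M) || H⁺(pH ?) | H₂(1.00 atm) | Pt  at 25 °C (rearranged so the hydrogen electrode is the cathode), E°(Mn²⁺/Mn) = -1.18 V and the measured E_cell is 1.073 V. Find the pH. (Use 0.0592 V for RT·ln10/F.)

pH = 1.66

E°_cell = 1.18 V and n = 2.
log Q = n(E° − E)/0.0592 = 2×(1.18 − 1.073)/0.0592 = 3.615.
With Q = [Mn²⁺]·P(H₂) / [H⁺]^2, solving for [H⁺] gives log[H⁺] = -1.664, so pH = 1.66.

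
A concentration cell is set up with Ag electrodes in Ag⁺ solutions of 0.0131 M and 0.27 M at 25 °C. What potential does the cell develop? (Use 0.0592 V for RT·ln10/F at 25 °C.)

0.078 V

Both half-cells are Ag⁺/Ag, so E°_cell = 0. The concentrated side is the cathode; the cell reaction moves Ag⁺ from high to low concentration with n = 1.
Q = [Ag⁺]_dilute/[Ag⁺]_conc = 0.0131/0.27 = 0.0485.
E = 0 − (0.0592/1) log Q = −(0.0592/1)(-1.314) = 0.0778 V.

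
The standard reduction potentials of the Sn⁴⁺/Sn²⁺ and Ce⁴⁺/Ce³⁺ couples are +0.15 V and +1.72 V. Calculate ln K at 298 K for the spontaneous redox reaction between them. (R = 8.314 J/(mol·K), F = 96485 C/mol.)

ln K = 122.3

E°_cell = +1.72 − (+0.15) = 1.57 V, with n = 2 electrons transferred.
At equilibrium E = 0, so the Nernst equation gives ln K = nFE°/RT = (2)(96485)(1.57)/((8.314)(298)) = 122.28.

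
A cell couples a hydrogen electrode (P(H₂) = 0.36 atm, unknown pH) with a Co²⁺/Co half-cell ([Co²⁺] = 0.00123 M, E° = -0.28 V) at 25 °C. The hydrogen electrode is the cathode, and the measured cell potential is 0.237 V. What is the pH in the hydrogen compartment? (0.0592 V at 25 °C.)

E°_cell = 0.28 V and n = 2.
log Q = n(E° − E)/0.0592 = 2×(0.28 − 0.237)/0.0592 = 1.453.
With Q = [Co²⁺]·P(H₂) / [H⁺]^2, solving for [H⁺] gives log[H⁺] = -2.403, so pH = 2.40.

pH = 2.40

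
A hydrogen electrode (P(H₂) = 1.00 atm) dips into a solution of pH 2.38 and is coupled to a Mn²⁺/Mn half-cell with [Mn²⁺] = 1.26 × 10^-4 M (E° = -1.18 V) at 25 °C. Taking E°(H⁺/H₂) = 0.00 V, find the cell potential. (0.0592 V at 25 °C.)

1.15 V

The hydrogen couple is the cathode, so E°_cell = 1.18 V; n = 2.
[H⁺] = 10^(−2.38) = 0.0042 M, and Q = [Mn²⁺]·P(H₂) / [H⁺]^2 = 7.25.
E = E° − (0.0592/2) log Q = 1.18 − (0.0592/2)(0.860) = 1.155 V.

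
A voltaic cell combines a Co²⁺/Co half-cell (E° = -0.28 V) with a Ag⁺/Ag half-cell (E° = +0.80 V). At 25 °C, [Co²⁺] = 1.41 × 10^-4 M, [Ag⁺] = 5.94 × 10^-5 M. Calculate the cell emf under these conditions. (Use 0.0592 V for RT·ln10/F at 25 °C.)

The Ag⁺/Ag couple has the higher reduction potential and acts as the cathode, so E°_cell = +0.80 − (-0.28) = 1.08 V.
Balancing electrons gives n = 2; the reaction quotient is Q = [Co²⁺]/[Ag⁺]^2 = 4 × 10^4.
At 25 °C, E = E° − (0.0592/n) log Q = 1.08 − (0.0592/2)(4.602) = 1.080 − 0.136 = 0.944 V.

0.944 V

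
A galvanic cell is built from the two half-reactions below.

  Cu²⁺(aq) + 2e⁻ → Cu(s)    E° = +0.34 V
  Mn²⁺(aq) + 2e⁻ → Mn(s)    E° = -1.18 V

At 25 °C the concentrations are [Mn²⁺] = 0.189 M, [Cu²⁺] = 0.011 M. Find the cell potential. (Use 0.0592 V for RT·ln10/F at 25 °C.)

1.48 V

The Cu²⁺/Cu couple has the higher reduction potential and acts as the cathode, so E°_cell = +0.34 − (-1.18) = 1.52 V.
Balancing electrons gives n = 2; the reaction quotient is Q = [Mn²⁺]/[Cu²⁺] = 17.2.
At 25 °C, E = E° − (0.0592/n) log Q = 1.52 − (0.0592/2)(1.235) = 1.520 − 0.037 = 1.483 V.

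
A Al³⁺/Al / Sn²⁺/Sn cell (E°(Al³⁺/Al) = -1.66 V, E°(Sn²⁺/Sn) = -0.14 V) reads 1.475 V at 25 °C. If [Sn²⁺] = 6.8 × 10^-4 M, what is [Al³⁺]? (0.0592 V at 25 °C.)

From the Nernst equation, log Q = n(E° − E)/0.0592 = 6(1.52 − 1.475)/0.0592 = 4.561, so Q = 3.64 × 10^4.
With Q = [Al³⁺]^2/[Sn²⁺]^3 and the known concentrations, [Al³⁺]^2 in the numerator gives [Al³⁺] = 0.0034 M.

0.0034 M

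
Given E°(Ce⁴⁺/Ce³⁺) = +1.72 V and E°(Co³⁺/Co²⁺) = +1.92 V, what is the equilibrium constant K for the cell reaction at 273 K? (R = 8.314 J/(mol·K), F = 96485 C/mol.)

4900

E°_cell = +1.92 − (+1.72) = 0.20 V, with n = 1 electron transferred.
At equilibrium E = 0, so the Nernst equation gives ln K = nFE°/RT = (1)(96485)(0.20)/((8.314)(273)) = 8.50.
K = e^8.50 = 4900.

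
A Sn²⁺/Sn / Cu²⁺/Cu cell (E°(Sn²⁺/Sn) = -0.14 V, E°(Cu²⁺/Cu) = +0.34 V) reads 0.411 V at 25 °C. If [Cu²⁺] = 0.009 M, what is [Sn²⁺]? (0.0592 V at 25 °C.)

From the Nernst equation, log Q = n(E° − E)/0.0592 = 2(0.48 − 0.411)/0.0592 = 2.331, so Q = 214.
With Q = [Sn²⁺]/[Cu²⁺] and the known concentrations, [Sn²⁺] in the numerator gives [Sn²⁺] = 1.9 M.

1.9 M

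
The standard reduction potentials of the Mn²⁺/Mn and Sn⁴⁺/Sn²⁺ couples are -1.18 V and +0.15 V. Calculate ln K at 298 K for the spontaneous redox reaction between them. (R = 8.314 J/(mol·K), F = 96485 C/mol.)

E°_cell = +0.15 − (-1.18) = 1.33 V, with n = 2 electrons transferred.
At equilibrium E = 0, so the Nernst equation gives ln K = nFE°/RT = (2)(96485)(1.33)/((8.314)(298)) = 103.59.

ln K = 103.6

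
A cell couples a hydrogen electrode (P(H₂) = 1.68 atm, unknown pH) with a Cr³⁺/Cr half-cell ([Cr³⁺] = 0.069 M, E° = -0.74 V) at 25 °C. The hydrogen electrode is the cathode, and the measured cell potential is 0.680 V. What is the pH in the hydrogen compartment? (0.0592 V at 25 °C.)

E°_cell = 0.74 V and n = 6.
log Q = n(E° − E)/0.0592 = 6×(0.74 − 0.680)/0.0592 = 6.081.
With Q = [Cr³⁺]^2·P(H₂)^3 / [H⁺]^6, solving for [H⁺] gives log[H⁺] = -1.288, so pH = 1.29.

pH = 1.29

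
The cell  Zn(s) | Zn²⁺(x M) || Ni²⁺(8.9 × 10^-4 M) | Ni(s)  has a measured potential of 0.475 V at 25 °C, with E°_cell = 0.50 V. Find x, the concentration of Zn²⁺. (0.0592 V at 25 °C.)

From the Nernst equation, log Q = n(E° − E)/0.0592 = 2(0.50 − 0.475)/0.0592 = 0.845, so Q = 6.99.
With Q = [Zn²⁺]/[Ni²⁺] and the known concentrations, [Zn²⁺] in the numerator gives [Zn²⁺] = 0.0062 M.

0.0062 M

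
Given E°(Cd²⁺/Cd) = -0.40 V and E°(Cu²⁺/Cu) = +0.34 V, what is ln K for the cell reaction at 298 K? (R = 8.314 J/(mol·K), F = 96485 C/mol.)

ln K = 57.6

E°_cell = +0.34 − (-0.40) = 0.74 V, with n = 2 electrons transferred.
At equilibrium E = 0, so the Nernst equation gives ln K = nFE°/RT = (2)(96485)(0.74)/((8.314)(298)) = 57.64.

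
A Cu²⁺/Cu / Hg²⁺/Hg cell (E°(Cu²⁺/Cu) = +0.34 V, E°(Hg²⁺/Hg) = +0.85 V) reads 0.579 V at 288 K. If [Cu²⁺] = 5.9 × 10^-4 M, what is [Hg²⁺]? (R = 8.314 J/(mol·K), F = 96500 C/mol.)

0.15 M

From the Nernst equation, ln Q = nF(E° − E)/RT = 2×96500×(0.51 − 0.579)/(8.314×288) = -5.562, so Q = 0.00384.
With Q = [Cu²⁺]/[Hg²⁺] and the known concentrations, [Hg²⁺] in the denominator gives [Hg²⁺] = 0.15 M.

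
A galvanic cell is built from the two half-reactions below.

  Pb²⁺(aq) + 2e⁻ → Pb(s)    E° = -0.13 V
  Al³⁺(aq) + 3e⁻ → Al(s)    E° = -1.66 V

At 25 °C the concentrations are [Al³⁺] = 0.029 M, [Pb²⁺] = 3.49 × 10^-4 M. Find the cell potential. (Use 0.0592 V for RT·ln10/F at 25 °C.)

1.46 V

The Pb²⁺/Pb couple has the higher reduction potential and acts as the cathode, so E°_cell = -0.13 − (-1.66) = 1.53 V.
Balancing electrons gives n = 6; the reaction quotient is Q = [Al³⁺]^2/[Pb²⁺]^3 = 1.98 × 10^7.
At 25 °C, E = E° − (0.0592/n) log Q = 1.53 − (0.0592/6)(7.296) = 1.530 − 0.072 = 1.458 V.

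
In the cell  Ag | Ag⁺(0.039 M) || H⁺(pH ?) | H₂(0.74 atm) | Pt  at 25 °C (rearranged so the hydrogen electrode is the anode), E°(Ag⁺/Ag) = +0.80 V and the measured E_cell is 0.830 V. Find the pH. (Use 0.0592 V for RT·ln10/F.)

pH = 1.98

E°_cell = 0.80 V and n = 2.
log Q = n(E° − E)/0.0592 = 2×(0.80 − 0.830)/0.0592 = -1.014.
With Q = [H⁺]^2 / ([Ag⁺]^2·P(H₂)), solving for [H⁺] gives log[H⁺] = -1.981, so pH = 1.98.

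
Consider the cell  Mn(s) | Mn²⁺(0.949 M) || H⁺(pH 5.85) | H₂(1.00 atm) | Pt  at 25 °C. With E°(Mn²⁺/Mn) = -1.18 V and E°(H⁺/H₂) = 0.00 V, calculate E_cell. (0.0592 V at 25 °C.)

0.83 V

The hydrogen couple is the cathode, so E°_cell = 1.18 V; n = 2.
[H⁺] = 10^(−5.85) = 1.4 × 10^-6 M, and Q = [Mn²⁺]·P(H₂) / [H⁺]^2 = 4.76 × 10^11.
E = E° − (0.0592/2) log Q = 1.18 − (0.0592/2)(11.677) = 0.834 V.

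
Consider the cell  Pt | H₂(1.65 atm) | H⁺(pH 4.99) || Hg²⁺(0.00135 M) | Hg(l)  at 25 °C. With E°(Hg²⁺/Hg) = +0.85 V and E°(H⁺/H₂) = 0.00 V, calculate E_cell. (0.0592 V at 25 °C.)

1.07 V

The Hg²⁺/Hg couple is the cathode, so E°_cell = 0.85 V; n = 2.
[H⁺] = 10^(−4.99) = 1 × 10^-5 M, and Q = [H⁺]^2 / ([Hg²⁺]·P(H₂)) = 4.7 × 10^-8.
E = E° − (0.0592/2) log Q = 0.85 − (0.0592/2)(-7.328) = 1.067 V.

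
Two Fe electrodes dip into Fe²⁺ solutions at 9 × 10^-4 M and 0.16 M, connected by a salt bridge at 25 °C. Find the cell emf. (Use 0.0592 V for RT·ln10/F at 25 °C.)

0.067 V

Both half-cells are Fe²⁺/Fe, so E°_cell = 0. The concentrated side is the cathode; the cell reaction moves Fe²⁺ from high to low concentration with n = 2.
Q = [Fe²⁺]_dilute/[Fe²⁺]_conc = 9 × 10^-4/0.16 = 0.00562.
E = 0 − (0.0592/2) log Q = −(0.0592/2)(-2.250) = 0.0666 V.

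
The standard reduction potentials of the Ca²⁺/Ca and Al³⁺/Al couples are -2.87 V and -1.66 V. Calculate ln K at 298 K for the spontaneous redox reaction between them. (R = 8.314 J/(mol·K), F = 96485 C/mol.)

E°_cell = -1.66 − (-2.87) = 1.21 V, with n = 6 electrons transferred.
At equilibrium E = 0, so the Nernst equation gives ln K = nFE°/RT = (6)(96485)(1.21)/((8.314)(298)) = 282.73.

ln K = 282.7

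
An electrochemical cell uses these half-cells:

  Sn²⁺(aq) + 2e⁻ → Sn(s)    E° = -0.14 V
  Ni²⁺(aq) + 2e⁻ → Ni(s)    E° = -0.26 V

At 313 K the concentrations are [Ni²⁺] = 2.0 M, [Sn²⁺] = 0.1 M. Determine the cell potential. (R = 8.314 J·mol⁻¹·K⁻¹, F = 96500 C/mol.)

0.080 V

The Sn²⁺/Sn couple has the higher reduction potential and acts as the cathode, so E°_cell = -0.14 − (-0.26) = 0.12 V.
Balancing electrons gives n = 2; the reaction quotient is Q = [Ni²⁺]/[Sn²⁺] = 20.0.
E = E° − (RT/nF) ln Q = 0.12 − (8.314×313)/(2×96500) × (2.996) = 0.120 − 0.040 = 0.080 V.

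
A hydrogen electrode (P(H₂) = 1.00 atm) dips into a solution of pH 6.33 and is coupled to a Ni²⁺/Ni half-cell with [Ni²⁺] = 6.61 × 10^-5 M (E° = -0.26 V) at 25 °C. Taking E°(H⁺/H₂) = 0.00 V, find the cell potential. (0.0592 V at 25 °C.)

0.009 V

The hydrogen couple is the cathode, so E°_cell = 0.26 V; n = 2.
[H⁺] = 10^(−6.33) = 4.7 × 10^-7 M, and Q = [Ni²⁺]·P(H₂) / [H⁺]^2 = 3.02 × 10^8.
E = E° − (0.0592/2) log Q = 0.26 − (0.0592/2)(8.480) = 0.009 V.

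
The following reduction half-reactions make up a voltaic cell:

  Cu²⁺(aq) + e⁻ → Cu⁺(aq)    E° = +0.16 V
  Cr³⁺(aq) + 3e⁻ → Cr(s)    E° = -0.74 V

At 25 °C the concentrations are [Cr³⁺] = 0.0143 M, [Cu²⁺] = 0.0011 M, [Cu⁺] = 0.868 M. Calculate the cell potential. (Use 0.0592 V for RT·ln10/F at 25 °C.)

0.765 V

The Cu²⁺/Cu⁺ couple has the higher reduction potential and acts as the cathode, so E°_cell = +0.16 − (-0.74) = 0.90 V.
Balancing electrons gives n = 3; the reaction quotient is Q = [Cr³⁺]·[Cu⁺]^3/[Cu²⁺]^3 = 7.03 × 10^6.
At 25 °C, E = E° − (0.0592/n) log Q = 0.90 − (0.0592/3)(6.847) = 0.900 − 0.135 = 0.765 V.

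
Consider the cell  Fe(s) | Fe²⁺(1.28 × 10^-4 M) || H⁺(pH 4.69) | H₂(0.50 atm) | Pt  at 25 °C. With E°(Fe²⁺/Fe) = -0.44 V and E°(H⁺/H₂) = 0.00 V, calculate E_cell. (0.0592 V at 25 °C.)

0.29 V

The hydrogen couple is the cathode, so E°_cell = 0.44 V; n = 2.
[H⁺] = 10^(−4.69) = 2 × 10^-5 M, and Q = [Fe²⁺]·P(H₂) / [H⁺]^2 = 1.54 × 10^5.
E = E° − (0.0592/2) log Q = 0.44 − (0.0592/2)(5.186) = 0.286 V.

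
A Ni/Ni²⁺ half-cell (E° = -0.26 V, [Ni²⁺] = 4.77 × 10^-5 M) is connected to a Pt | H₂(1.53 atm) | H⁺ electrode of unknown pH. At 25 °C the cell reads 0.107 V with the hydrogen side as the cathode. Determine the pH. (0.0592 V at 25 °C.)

E°_cell = 0.26 V and n = 2.
log Q = n(E° − E)/0.0592 = 2×(0.26 − 0.107)/0.0592 = 5.169.
With Q = [Ni²⁺]·P(H₂) / [H⁺]^2, solving for [H⁺] gives log[H⁺] = -4.653, so pH = 4.65.

pH = 4.65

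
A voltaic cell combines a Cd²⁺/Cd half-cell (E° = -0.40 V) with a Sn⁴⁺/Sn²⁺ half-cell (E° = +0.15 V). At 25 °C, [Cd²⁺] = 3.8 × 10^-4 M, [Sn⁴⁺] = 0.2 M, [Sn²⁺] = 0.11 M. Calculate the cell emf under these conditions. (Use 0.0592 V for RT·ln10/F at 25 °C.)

0.659 V

The Sn⁴⁺/Sn²⁺ couple has the higher reduction potential and acts as the cathode, so E°_cell = +0.15 − (-0.40) = 0.55 V.
Balancing electrons gives n = 2; the reaction quotient is Q = [Cd²⁺]·[Sn²⁺]/[Sn⁴⁺] = 2.09 × 10^-4.
At 25 °C, E = E° − (0.0592/n) log Q = 0.55 − (0.0592/2)(-3.680) = 0.550 + 0.109 = 0.659 V.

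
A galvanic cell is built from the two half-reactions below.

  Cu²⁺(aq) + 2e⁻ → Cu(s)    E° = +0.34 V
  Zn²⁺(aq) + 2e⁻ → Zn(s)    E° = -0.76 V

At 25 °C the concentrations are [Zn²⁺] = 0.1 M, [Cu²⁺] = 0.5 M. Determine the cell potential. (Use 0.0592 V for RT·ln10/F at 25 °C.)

The Cu²⁺/Cu couple has the higher reduction potential and acts as the cathode, so E°_cell = +0.34 − (-0.76) = 1.10 V.
Balancing electrons gives n = 2; the reaction quotient is Q = [Zn²⁺]/[Cu²⁺] = 0.200.
At 25 °C, E = E° − (0.0592/n) log Q = 1.10 − (0.0592/2)(-0.699) = 1.100 + 0.021 = 1.121 V.

1.12 V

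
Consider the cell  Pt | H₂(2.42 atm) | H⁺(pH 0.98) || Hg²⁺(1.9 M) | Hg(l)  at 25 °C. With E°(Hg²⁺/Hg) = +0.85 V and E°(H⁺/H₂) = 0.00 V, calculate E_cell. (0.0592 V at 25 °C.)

The Hg²⁺/Hg couple is the cathode, so E°_cell = 0.85 V; n = 2.
[H⁺] = 10^(−0.98) = 0.10 M, and Q = [H⁺]^2 / ([Hg²⁺]·P(H₂)) = 0.00238.
E = E° − (0.0592/2) log Q = 0.85 − (0.0592/2)(-2.623) = 0.928 V.

0.93 V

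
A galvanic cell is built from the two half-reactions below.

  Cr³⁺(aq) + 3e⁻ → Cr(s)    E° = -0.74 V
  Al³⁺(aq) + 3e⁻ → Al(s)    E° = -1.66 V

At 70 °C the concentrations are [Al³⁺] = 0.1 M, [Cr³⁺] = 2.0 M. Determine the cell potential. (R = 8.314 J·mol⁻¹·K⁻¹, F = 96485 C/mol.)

The Cr³⁺/Cr couple has the higher reduction potential and acts as the cathode, so E°_cell = -0.74 − (-1.66) = 0.92 V.
Balancing electrons gives n = 3; the reaction quotient is Q = [Al³⁺]/[Cr³⁺] = 0.0500.
E = E° − (RT/nF) ln Q = 0.92 − (8.314×343)/(3×96485) × (-2.996) = 0.920 + 0.030 = 0.950 V.

0.950 V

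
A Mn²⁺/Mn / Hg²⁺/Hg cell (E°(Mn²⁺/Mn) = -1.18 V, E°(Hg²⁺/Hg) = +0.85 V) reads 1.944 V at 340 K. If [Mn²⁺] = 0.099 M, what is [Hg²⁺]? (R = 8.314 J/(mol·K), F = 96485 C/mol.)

From the Nernst equation, ln Q = nF(E° − E)/RT = 2×96485×(2.03 − 1.944)/(8.314×340) = 5.871, so Q = 355.
With Q = [Mn²⁺]/[Hg²⁺] and the known concentrations, [Hg²⁺] in the denominator gives [Hg²⁺] = 2.8 × 10^-4 M.

2.8 × 10^-4 M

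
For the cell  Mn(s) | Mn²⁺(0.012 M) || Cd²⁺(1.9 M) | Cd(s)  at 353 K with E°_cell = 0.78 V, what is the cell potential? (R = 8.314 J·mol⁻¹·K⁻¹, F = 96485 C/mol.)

0.857 V

Balancing electrons gives n = 2; the reaction quotient is Q = [Mn²⁺]/[Cd²⁺] = 0.00632.
E = E° − (RT/nF) ln Q = 0.78 − (8.314×353)/(2×96485) × (-5.065) = 0.780 + 0.077 = 0.857 V.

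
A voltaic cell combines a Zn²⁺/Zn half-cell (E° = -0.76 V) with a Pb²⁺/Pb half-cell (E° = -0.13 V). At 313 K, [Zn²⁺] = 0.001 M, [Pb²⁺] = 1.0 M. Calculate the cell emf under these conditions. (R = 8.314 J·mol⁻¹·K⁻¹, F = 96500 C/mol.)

The Pb²⁺/Pb couple has the higher reduction potential and acts as the cathode, so E°_cell = -0.13 − (-0.76) = 0.63 V.
Balancing electrons gives n = 2; the reaction quotient is Q = [Zn²⁺]/[Pb²⁺] = 0.00100.
E = E° − (RT/nF) ln Q = 0.63 − (8.314×313)/(2×96500) × (-6.908) = 0.630 + 0.093 = 0.723 V.

0.723 V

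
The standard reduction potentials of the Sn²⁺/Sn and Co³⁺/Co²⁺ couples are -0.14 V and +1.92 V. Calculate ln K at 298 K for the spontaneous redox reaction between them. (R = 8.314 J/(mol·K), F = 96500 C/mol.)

ln K = 160.5

E°_cell = +1.92 − (-0.14) = 2.06 V, with n = 2 electrons transferred.
At equilibrium E = 0, so the Nernst equation gives ln K = nFE°/RT = (2)(96500)(2.06)/((8.314)(298)) = 160.47.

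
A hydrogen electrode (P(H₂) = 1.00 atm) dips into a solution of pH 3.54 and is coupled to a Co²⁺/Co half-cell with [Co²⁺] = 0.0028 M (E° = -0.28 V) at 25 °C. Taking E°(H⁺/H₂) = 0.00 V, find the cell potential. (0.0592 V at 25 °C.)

0.15 V

The hydrogen couple is the cathode, so E°_cell = 0.28 V; n = 2.
[H⁺] = 10^(−3.54) = 2.9 × 10^-4 M, and Q = [Co²⁺]·P(H₂) / [H⁺]^2 = 3.37 × 10^4.
E = E° − (0.0592/2) log Q = 0.28 − (0.0592/2)(4.527) = 0.146 V.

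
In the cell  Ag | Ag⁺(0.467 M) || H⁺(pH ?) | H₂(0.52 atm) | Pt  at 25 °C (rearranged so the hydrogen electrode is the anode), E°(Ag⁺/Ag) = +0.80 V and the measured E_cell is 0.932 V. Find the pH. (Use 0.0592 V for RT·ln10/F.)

pH = 2.70

E°_cell = 0.80 V and n = 2.
log Q = n(E° − E)/0.0592 = 2×(0.80 − 0.932)/0.0592 = -4.459.
With Q = [H⁺]^2 / ([Ag⁺]^2·P(H₂)), solving for [H⁺] gives log[H⁺] = -2.702, so pH = 2.70.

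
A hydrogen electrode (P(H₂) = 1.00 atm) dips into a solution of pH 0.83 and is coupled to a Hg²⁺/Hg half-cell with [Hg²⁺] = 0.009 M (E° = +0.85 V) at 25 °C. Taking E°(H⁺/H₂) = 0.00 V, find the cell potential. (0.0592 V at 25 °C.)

The Hg²⁺/Hg couple is the cathode, so E°_cell = 0.85 V; n = 2.
[H⁺] = 10^(−0.83) = 0.15 M, and Q = [H⁺]^2 / ([Hg²⁺]·P(H₂)) = 2.43.
E = E° − (0.0592/2) log Q = 0.85 − (0.0592/2)(0.386) = 0.839 V.

0.84 V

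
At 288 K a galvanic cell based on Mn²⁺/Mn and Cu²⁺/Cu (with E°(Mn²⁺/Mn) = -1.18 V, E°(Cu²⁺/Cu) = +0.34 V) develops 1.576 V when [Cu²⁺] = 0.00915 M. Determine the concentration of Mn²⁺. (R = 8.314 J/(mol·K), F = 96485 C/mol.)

1 × 10^-4 M

From the Nernst equation, ln Q = nF(E° − E)/RT = 2×96485×(1.52 − 1.576)/(8.314×288) = -4.513, so Q = 0.0110.
With Q = [Mn²⁺]/[Cu²⁺] and the known concentrations, [Mn²⁺] in the numerator gives [Mn²⁺] = 1 × 10^-4 M.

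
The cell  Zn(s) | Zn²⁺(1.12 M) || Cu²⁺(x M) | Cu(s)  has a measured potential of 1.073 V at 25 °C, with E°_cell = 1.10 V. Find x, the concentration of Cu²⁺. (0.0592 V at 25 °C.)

0.14 M

From the Nernst equation, log Q = n(E° − E)/0.0592 = 2(1.10 − 1.073)/0.0592 = 0.912, so Q = 8.17.
With Q = [Zn²⁺]/[Cu²⁺] and the known concentrations, [Cu²⁺] in the denominator gives [Cu²⁺] = 0.14 M.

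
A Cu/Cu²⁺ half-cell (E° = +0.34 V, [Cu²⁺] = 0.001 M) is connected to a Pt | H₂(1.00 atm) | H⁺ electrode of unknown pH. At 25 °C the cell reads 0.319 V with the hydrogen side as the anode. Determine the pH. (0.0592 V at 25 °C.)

E°_cell = 0.34 V and n = 2.
log Q = n(E° − E)/0.0592 = 2×(0.34 − 0.319)/0.0592 = 0.709.
With Q = [H⁺]^2 / ([Cu²⁺]·P(H₂)), solving for [H⁺] gives log[H⁺] = -1.145, so pH = 1.15.

pH = 1.15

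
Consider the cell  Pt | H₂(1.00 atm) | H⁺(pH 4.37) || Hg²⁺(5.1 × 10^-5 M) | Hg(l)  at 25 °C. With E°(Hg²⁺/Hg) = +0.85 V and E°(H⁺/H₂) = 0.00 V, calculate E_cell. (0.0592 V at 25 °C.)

The Hg²⁺/Hg couple is the cathode, so E°_cell = 0.85 V; n = 2.
[H⁺] = 10^(−4.37) = 4.3 × 10^-5 M, and Q = [H⁺]^2 / ([Hg²⁺]·P(H₂)) = 3.57 × 10^-5.
E = E° − (0.0592/2) log Q = 0.85 − (0.0592/2)(-4.448) = 0.982 V.

0.98 V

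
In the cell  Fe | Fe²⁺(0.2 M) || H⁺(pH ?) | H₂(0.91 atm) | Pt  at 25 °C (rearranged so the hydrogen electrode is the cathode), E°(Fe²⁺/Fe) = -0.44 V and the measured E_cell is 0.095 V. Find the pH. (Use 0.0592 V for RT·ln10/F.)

E°_cell = 0.44 V and n = 2.
log Q = n(E° − E)/0.0592 = 2×(0.44 − 0.095)/0.0592 = 11.655.
With Q = [Fe²⁺]·P(H₂) / [H⁺]^2, solving for [H⁺] gives log[H⁺] = -6.198, so pH = 6.20.

pH = 6.20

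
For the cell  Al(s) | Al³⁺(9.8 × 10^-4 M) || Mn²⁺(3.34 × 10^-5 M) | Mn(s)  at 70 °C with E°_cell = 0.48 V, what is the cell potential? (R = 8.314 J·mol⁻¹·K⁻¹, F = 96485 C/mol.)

0.396 V

Balancing electrons gives n = 6; the reaction quotient is Q = [Al³⁺]^2/[Mn²⁺]^3 = 2.58 × 10^7.
E = E° − (RT/nF) ln Q = 0.48 − (8.314×343)/(6×96485) × (17.065) = 0.480 − 0.084 = 0.396 V.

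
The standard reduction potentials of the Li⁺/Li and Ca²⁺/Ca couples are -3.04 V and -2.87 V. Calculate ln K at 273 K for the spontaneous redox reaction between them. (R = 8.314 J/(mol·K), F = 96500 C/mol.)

ln K = 14.5

E°_cell = -2.87 − (-3.04) = 0.17 V, with n = 2 electrons transferred.
At equilibrium E = 0, so the Nernst equation gives ln K = nFE°/RT = (2)(96500)(0.17)/((8.314)(273)) = 14.46.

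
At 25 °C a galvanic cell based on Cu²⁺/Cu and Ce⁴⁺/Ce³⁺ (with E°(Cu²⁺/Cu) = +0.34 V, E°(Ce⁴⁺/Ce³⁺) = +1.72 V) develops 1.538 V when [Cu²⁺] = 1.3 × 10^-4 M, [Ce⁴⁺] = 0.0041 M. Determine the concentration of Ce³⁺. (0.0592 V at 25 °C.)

7.7 × 10^-4 M

From the Nernst equation, log Q = n(E° − E)/0.0592 = 2(1.38 − 1.538)/0.0592 = -5.338, so Q = 4.59 × 10^-6.
With Q = [Cu²⁺]·[Ce³⁺]^2/[Ce⁴⁺]^2 and the known concentrations, [Ce³⁺]^2 in the numerator gives [Ce³⁺] = 7.7 × 10^-4 M.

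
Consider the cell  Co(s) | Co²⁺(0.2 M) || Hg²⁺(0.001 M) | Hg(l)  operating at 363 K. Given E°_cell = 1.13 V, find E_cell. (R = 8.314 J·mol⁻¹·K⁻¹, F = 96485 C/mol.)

1.05 V

Balancing electrons gives n = 2; the reaction quotient is Q = [Co²⁺]/[Hg²⁺] = 200.
E = E° − (RT/nF) ln Q = 1.13 − (8.314×363)/(2×96485) × (5.298) = 1.130 − 0.083 = 1.047 V.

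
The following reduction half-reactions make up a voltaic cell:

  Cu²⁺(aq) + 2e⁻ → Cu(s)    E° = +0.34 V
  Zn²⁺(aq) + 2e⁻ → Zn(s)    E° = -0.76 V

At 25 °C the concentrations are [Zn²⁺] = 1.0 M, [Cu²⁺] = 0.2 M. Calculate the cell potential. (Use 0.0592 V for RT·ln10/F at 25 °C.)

1.08 V

The Cu²⁺/Cu couple has the higher reduction potential and acts as the cathode, so E°_cell = +0.34 − (-0.76) = 1.10 V.
Balancing electrons gives n = 2; the reaction quotient is Q = [Zn²⁺]/[Cu²⁺] = 5.00.
At 25 °C, E = E° − (0.0592/n) log Q = 1.10 − (0.0592/2)(0.699) = 1.100 − 0.021 = 1.079 V.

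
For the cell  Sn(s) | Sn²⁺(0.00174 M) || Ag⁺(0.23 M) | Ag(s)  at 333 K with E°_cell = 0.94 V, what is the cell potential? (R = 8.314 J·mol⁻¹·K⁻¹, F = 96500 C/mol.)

Balancing electrons gives n = 2; the reaction quotient is Q = [Sn²⁺]/[Ag⁺]^2 = 0.0329.
E = E° − (RT/nF) ln Q = 0.94 − (8.314×333)/(2×96500) × (-3.415) = 0.940 + 0.049 = 0.989 V.

0.989 V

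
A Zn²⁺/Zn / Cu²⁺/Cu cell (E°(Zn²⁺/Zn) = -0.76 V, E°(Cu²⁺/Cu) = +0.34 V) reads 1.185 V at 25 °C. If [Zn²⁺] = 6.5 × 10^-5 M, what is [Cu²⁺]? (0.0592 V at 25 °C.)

From the Nernst equation, log Q = n(E° − E)/0.0592 = 2(1.10 − 1.185)/0.0592 = -2.872, so Q = 0.00134.
With Q = [Zn²⁺]/[Cu²⁺] and the known concentrations, [Cu²⁺] in the denominator gives [Cu²⁺] = 0.048 M.

0.048 M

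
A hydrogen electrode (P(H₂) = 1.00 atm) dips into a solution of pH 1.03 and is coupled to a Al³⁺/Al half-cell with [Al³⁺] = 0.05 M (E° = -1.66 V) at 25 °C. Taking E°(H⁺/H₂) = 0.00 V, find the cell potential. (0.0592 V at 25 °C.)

The hydrogen couple is the cathode, so E°_cell = 1.66 V; n = 6.
[H⁺] = 10^(−1.03) = 0.093 M, and Q = [Al³⁺]^2·P(H₂)^3 / [H⁺]^6 = 3780.
E = E° − (0.0592/6) log Q = 1.66 − (0.0592/6)(3.578) = 1.625 V.

1.62 V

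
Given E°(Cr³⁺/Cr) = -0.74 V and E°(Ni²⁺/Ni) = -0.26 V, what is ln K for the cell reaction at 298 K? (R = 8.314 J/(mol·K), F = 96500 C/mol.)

E°_cell = -0.26 − (-0.74) = 0.48 V, with n = 6 electrons transferred.
At equilibrium E = 0, so the Nernst equation gives ln K = nFE°/RT = (6)(96500)(0.48)/((8.314)(298)) = 112.17.

ln K = 112.2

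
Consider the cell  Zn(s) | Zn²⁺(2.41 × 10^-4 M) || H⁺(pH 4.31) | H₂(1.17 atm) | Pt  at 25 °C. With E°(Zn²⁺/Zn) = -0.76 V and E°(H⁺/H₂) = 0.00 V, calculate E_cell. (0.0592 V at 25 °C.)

The hydrogen couple is the cathode, so E°_cell = 0.76 V; n = 2.
[H⁺] = 10^(−4.31) = 4.9 × 10^-5 M, and Q = [Zn²⁺]·P(H₂) / [H⁺]^2 = 1.18 × 10^5.
E = E° − (0.0592/2) log Q = 0.76 − (0.0592/2)(5.070) = 0.610 V.

0.61 V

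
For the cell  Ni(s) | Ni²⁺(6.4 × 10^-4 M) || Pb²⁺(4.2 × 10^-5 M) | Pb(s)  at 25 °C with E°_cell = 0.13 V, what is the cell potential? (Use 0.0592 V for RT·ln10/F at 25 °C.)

0.095 V

Balancing electrons gives n = 2; the reaction quotient is Q = [Ni²⁺]/[Pb²⁺] = 15.2.
At 25 °C, E = E° − (0.0592/n) log Q = 0.13 − (0.0592/2)(1.183) = 0.130 − 0.035 = 0.095 V.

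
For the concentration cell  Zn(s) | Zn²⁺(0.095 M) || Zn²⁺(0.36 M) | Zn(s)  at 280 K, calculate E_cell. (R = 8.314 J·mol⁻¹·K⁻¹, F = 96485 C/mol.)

0.016 V

Both half-cells are Zn²⁺/Zn, so E°_cell = 0. The concentrated side is the cathode; the cell reaction moves Zn²⁺ from high to low concentration with n = 2.
Q = [Zn²⁺]_dilute/[Zn²⁺]_conc = 0.095/0.36 = 0.264.
E = 0 − (RT/nF) ln Q = −((8.314×280)/(2×96485))(-1.332) = 0.0161 V.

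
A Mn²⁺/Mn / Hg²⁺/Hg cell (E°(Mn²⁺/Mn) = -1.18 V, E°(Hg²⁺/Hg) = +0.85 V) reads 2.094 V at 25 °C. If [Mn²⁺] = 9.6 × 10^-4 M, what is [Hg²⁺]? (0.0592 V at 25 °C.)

From the Nernst equation, log Q = n(E° − E)/0.0592 = 2(2.03 − 2.094)/0.0592 = -2.162, so Q = 0.00688.
With Q = [Mn²⁺]/[Hg²⁺] and the known concentrations, [Hg²⁺] in the denominator gives [Hg²⁺] = 0.14 M.

0.14 M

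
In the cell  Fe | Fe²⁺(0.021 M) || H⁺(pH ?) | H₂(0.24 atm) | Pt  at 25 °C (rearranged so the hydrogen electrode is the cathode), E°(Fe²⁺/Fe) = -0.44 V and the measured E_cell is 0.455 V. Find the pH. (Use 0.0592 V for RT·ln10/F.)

E°_cell = 0.44 V and n = 2.
log Q = n(E° − E)/0.0592 = 2×(0.44 − 0.455)/0.0592 = -0.507.
With Q = [Fe²⁺]·P(H₂) / [H⁺]^2, solving for [H⁺] gives log[H⁺] = -0.895, so pH = 0.90.

pH = 0.90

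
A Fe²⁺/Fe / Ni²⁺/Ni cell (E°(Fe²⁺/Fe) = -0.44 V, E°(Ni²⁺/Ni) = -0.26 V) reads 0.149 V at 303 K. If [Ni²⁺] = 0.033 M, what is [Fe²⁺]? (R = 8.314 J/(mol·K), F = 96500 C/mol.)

0.35 M

From the Nernst equation, ln Q = nF(E° − E)/RT = 2×96500×(0.18 − 0.149)/(8.314×303) = 2.375, so Q = 10.8.
With Q = [Fe²⁺]/[Ni²⁺] and the known concentrations, [Fe²⁺] in the numerator gives [Fe²⁺] = 0.35 M.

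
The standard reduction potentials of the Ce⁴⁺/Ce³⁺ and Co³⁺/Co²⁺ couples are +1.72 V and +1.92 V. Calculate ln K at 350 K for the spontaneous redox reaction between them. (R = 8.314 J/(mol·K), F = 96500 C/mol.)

E°_cell = +1.92 − (+1.72) = 0.20 V, with n = 1 electron transferred.
At equilibrium E = 0, so the Nernst equation gives ln K = nFE°/RT = (1)(96500)(0.20)/((8.314)(350)) = 6.63.

ln K = 6.6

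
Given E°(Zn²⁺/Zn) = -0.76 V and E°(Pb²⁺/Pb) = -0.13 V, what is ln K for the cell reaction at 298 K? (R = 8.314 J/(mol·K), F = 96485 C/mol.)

E°_cell = -0.13 − (-0.76) = 0.63 V, with n = 2 electrons transferred.
At equilibrium E = 0, so the Nernst equation gives ln K = nFE°/RT = (2)(96485)(0.63)/((8.314)(298)) = 49.07.

ln K = 49.1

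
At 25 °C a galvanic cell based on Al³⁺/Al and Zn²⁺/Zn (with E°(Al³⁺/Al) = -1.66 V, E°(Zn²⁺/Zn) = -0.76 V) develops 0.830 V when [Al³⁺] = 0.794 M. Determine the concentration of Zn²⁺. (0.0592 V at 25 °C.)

0.0037 M

From the Nernst equation, log Q = n(E° − E)/0.0592 = 6(0.90 − 0.830)/0.0592 = 7.095, so Q = 1.24 × 10^7.
With Q = [Al³⁺]^2/[Zn²⁺]^3 and the known concentrations, [Zn²⁺]^3 in the denominator gives [Zn²⁺] = 0.0037 M.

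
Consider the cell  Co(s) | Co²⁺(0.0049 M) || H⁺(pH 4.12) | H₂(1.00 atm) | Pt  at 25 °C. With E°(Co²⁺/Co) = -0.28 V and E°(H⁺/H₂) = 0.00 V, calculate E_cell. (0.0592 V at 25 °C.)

The hydrogen couple is the cathode, so E°_cell = 0.28 V; n = 2.
[H⁺] = 10^(−4.12) = 7.6 × 10^-5 M, and Q = [Co²⁺]·P(H₂) / [H⁺]^2 = 8.52 × 10^5.
E = E° − (0.0592/2) log Q = 0.28 − (0.0592/2)(5.930) = 0.104 V.

0.10 V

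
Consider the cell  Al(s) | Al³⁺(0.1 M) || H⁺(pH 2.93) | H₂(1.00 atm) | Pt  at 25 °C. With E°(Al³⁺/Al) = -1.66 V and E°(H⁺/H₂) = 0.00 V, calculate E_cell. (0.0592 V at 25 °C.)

1.51 V

The hydrogen couple is the cathode, so E°_cell = 1.66 V; n = 6.
[H⁺] = 10^(−2.93) = 0.0012 M, and Q = [Al³⁺]^2·P(H₂)^3 / [H⁺]^6 = 3.8 × 10^15.
E = E° − (0.0592/6) log Q = 1.66 − (0.0592/6)(15.580) = 1.506 V.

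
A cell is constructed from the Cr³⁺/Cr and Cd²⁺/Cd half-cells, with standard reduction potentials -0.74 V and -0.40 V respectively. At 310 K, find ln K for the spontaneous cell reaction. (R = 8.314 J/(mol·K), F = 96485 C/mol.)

E°_cell = -0.40 − (-0.74) = 0.34 V, with n = 6 electrons transferred.
At equilibrium E = 0, so the Nernst equation gives ln K = nFE°/RT = (6)(96485)(0.34)/((8.314)(310)) = 76.37.

ln K = 76.4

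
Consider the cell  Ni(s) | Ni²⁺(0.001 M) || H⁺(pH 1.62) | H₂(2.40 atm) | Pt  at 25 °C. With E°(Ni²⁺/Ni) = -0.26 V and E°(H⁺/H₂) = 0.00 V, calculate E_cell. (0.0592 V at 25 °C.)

0.24 V

The hydrogen couple is the cathode, so E°_cell = 0.26 V; n = 2.
[H⁺] = 10^(−1.62) = 0.024 M, and Q = [Ni²⁺]·P(H₂) / [H⁺]^2 = 4.17.
E = E° − (0.0592/2) log Q = 0.26 − (0.0592/2)(0.620) = 0.242 V.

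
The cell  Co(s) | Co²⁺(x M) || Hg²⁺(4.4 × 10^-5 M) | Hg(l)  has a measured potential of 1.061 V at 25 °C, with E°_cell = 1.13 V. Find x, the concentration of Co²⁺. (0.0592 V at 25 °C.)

From the Nernst equation, log Q = n(E° − E)/0.0592 = 2(1.13 − 1.061)/0.0592 = 2.331, so Q = 214.
With Q = [Co²⁺]/[Hg²⁺] and the known concentrations, [Co²⁺] in the numerator gives [Co²⁺] = 0.0094 M.

0.0094 M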